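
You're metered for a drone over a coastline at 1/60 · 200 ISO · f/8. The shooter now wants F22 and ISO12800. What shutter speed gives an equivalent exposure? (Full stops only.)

Aperture: f/8 → f/11 → f/16 → f/22 — 3 stops narrower (darker).
ISO: 200 → 400 → 800 → 1600 → 3200 → 6400 → 12800 — 6 stops higher (brighter).
Net change so far: 3 stops brighter. Offset with the shutter speed: 1/60 → 1/125 → 1/250 → 1/500.

1/500s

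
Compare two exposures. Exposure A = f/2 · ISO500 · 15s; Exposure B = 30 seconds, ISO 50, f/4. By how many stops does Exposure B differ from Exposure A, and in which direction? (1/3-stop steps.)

Aperture: f/2 → f/2.2 → f/2.5 → f/2.8 → f/3.2 → f/3.5 → f/4 — 2 stops smaller aperture (darker).
Shutter speed: 15 → 20 → 25 → 30 — 1 stop longer (brighter).
ISO: 500 → 400 → 320 → 250 → 200 → 160 → 125 → 100 → 80 → 64 → 50 — 3 1/3 stops lower (darker).
Net: −2 +1 −3 1/3 = −4 1/3 stops.

4 1/3 stops darker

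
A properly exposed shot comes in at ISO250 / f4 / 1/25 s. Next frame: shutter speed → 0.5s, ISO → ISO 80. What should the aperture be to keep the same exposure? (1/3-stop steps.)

Shutter speed: 1/25 → 1/20 → 1/15 → 1/13 → 1/10 → 1/8 → 1/6 → 1/5 → 1/4 → 0.3 → 0.4 → 0.5 — 3 2/3 stops longer (brighter).
ISO: 250 → 200 → 160 → 125 → 100 → 80 — 1 2/3 stops lower (darker).
Net change so far: 2 stops brighter. Offset with the aperture: f/4 → f/4.5 → f/5 → f/5.6 → f/6.3 → f/7.1 → f/8.

f/8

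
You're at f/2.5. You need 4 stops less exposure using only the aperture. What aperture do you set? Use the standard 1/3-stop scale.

Aperture: f/2.5 → f/2.8 → f/3.2 → f/3.5 → f/4 → f/4.5 → f/5 → f/5.6 → f/6.3 → f/7.1 → f/8 → f/9 → f/10 — 4 stops stopped down (darker).

f/10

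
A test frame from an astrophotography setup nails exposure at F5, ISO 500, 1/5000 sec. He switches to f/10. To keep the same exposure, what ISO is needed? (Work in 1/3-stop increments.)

ISO 2000

Aperture: f/5 → f/5.6 → f/6.3 → f/7.1 → f/8 → f/9 → f/10 — 2 stops stopped down (darker).
Need 2 stops brighter from the ISO: 500 → 640 → 800 → 1000 → 1250 → 1600 → 2000.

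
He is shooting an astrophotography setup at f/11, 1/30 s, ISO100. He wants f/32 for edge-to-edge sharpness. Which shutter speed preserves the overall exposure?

Aperture: f/11 → f/16 → f/22 → f/32 — 3 stops narrower (darker).
Need 3 stops brighter from the shutter speed: 1/30 → 1/15 → 1/8 → 1/4.

1/4s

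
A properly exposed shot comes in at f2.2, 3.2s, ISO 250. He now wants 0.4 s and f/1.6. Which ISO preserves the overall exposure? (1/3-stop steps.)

Shutter speed: 3.2 → 2.5 → 2 → 1.6 → 1.3 → 1 → 0.8 → 0.6 → 0.5 → 0.4 — 3 stops shorter (darker).
Aperture: f/2.2 → f/2 → f/1.8 → f/1.6 — 1 stop wider (brighter).
Net change so far: 2 stops darker. Offset with the ISO: 250 → 320 → 400 → 500 → 640 → 800 → 1000.

ISO 1000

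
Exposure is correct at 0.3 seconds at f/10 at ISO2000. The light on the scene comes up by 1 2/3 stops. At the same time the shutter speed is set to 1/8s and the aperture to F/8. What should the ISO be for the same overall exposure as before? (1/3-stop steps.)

ISO 1000

Scene light: 1 2/3 stops brighter.
Shutter speed: 0.3 → 1/4 → 1/5 → 1/6 → 1/8 — 1 1/3 stops shorter (darker).
Aperture: f/10 → f/9 → f/8 — 2/3 stop wider (brighter).
Net so far: 1 stop brighter. ISO: 2000 → 1600 → 1250 → 1000.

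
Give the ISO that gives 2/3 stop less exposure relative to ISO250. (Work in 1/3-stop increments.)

ISO: 250 → 200 → 160 — 2/3 stop dropped (darker).

ISO 160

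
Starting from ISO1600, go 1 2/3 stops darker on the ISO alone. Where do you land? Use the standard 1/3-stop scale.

ISO 500

ISO: 1600 → 1250 → 1000 → 800 → 640 → 500 — 1 2/3 stops dropped (darker).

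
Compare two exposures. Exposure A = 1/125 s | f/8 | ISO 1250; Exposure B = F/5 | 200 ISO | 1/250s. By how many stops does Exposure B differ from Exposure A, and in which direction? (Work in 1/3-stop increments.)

2 1/3 stops darker

Aperture: f/8 → f/7.1 → f/6.3 → f/5.6 → f/5 — 1 1/3 stops opened up (brighter).
Shutter speed: 1/125 → 1/160 → 1/200 → 1/250 — 1 stop faster (darker).
ISO: 1250 → 1000 → 800 → 640 → 500 → 400 → 320 → 250 → 200 — 2 2/3 stops lower (darker).
Net: +1 1/3 −1 −2 2/3 = −2 1/3 stops.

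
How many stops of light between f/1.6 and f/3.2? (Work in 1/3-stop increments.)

f/1.6 → f/1.8 → f/2 → f/2.2 → f/2.5 → f/2.8 → f/3.2 — count the steps: 6 third-stops = 2 stops.

2 stops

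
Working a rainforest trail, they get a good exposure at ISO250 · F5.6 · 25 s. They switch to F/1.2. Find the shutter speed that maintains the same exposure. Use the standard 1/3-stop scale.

Aperture: f/5.6 → f/5 → f/4.5 → f/4 → f/3.5 → f/3.2 → f/2.8 → f/2.5 → f/2.2 → f/2 → f/1.8 → f/1.6 → f/1.4 → f/1.2 — 4 1/3 stops wider (brighter).
Need 4 1/3 stops darker from the shutter speed: 25 → 20 → 15 → 13 → 10 → 8 → 6 → 5 → 4 → 3.2 → 2.5 → 2 → 1.6 → 1.3.

1.3 s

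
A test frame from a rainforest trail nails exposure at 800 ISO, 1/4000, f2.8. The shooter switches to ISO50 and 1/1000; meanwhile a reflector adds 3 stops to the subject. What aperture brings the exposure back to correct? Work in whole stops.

f/4

Scene light: 3 stops brighter.
ISO: 800 → 400 → 200 → 100 → 50 — 4 stops lower (darker).
Shutter speed: 1/4000 → 1/2000 → 1/1000 — 2 stops longer (brighter).
Net so far: 1 stop brighter. Aperture: f/2.8 → f/4.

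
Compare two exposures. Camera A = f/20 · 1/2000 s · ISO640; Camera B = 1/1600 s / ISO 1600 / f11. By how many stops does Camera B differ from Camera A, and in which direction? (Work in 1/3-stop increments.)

Aperture: f/20 → f/18 → f/16 → f/14 → f/13 → f/11 — 1 2/3 stops opened up (brighter).
Shutter speed: 1/2000 → 1/1600 — 1/3 stop longer (brighter).
ISO: 640 → 800 → 1000 → 1250 → 1600 — 1 1/3 stops raised (brighter).
Net: +1 2/3 +1/3 +1 1/3 = +3 1/3 stops.

3 1/3 stops brighter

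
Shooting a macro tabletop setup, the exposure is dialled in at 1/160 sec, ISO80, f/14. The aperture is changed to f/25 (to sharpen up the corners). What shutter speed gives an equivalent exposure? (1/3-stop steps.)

Aperture: f/14 → f/16 → f/18 → f/20 → f/22 → f/25 — 1 2/3 stops stopped down (darker).
Need 1 2/3 stops brighter from the shutter speed: 1/160 → 1/125 → 1/100 → 1/80 → 1/60 → 1/50.

1/50s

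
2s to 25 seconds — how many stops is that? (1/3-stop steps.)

2 → 2.5 → 3.2 → 4 → 5 → 6 → 8 → 10 → 13 → 15 → 20 → 25 — count the steps: 11 third-stops = 3 2/3 stops.

3 2/3 stops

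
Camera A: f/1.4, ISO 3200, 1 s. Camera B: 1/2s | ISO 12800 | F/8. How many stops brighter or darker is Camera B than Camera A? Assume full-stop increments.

Aperture: f/1.4 → f/2 → f/2.8 → f/4 → f/5.6 → f/8 — 5 stops stopped down (darker).
Shutter speed: 1 → 1/2 — 1 stop shorter (darker).
ISO: 3200 → 6400 → 12800 — 2 stops higher (brighter).
Net: −5 −1 +2 = −4 stops.

4 stops darker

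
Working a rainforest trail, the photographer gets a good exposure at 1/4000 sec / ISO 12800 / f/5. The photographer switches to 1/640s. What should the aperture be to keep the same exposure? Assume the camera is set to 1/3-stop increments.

Shutter speed: 1/4000 → 1/3200 → 1/2500 → 1/2000 → 1/1600 → 1/1250 → 1/1000 → 1/800 → 1/640 — 2 2/3 stops slower (brighter).
Need 2 2/3 stops darker from the aperture: f/5 → f/5.6 → f/6.3 → f/7.1 → f/8 → f/9 → f/10 → f/11 → f/13.

f/13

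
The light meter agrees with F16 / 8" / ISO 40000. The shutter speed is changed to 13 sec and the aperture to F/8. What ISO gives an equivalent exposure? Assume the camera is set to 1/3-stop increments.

ISO 6400

Shutter speed: 8 → 10 → 13 — 2/3 stop longer (brighter).
Aperture: f/16 → f/14 → f/13 → f/11 → f/10 → f/9 → f/8 — 2 stops wider (brighter).
Net change so far: 2 2/3 stops brighter. Offset with the ISO: 40000 → 32000 → 25600 → 20000 → 16000 → 12800 → 10000 → 8000 → 6400.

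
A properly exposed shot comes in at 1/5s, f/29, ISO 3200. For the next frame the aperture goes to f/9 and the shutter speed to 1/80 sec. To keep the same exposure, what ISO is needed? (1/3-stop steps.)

Aperture: f/29 → f/25 → f/22 → f/20 → f/18 → f/16 → f/14 → f/13 → f/11 → f/10 → f/9 — 3 1/3 stops wider (brighter).
Shutter speed: 1/5 → 1/6 → 1/8 → 1/10 → 1/13 → 1/15 → 1/20 → 1/25 → 1/30 → 1/40 → 1/50 → 1/60 → 1/80 — 4 stops faster (darker).
Net change so far: 2/3 stop darker. Offset with the ISO: 3200 → 4000 → 5000.

ISO 5000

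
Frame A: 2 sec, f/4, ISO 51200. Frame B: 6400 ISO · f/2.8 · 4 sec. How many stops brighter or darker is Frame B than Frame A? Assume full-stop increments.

Aperture: f/4 → f/2.8 — 1 stop opened up (brighter).
Shutter speed: 2 → 4 — 1 stop slower (brighter).
ISO: 51200 → 25600 → 12800 → 6400 — 3 stops dropped (darker).
Net: +1 +1 −3 = −1 stop.

1 stop darker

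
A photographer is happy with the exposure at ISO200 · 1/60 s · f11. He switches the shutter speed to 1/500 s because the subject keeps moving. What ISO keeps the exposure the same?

ISO 1600

Shutter speed: 1/60 → 1/125 → 1/250 → 1/500 — 3 stops faster (darker).
Need 3 stops brighter from the ISO: 200 → 400 → 800 → 1600.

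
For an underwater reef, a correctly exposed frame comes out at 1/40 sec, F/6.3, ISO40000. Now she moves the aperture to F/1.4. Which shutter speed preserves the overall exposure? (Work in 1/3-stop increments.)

1/800s

Aperture: f/6.3 → f/5.6 → f/5 → f/4.5 → f/4 → f/3.5 → f/3.2 → f/2.8 → f/2.5 → f/2.2 → f/2 → f/1.8 → f/1.6 → f/1.4 — 4 1/3 stops larger aperture (brighter).
Need 4 1/3 stops darker from the shutter speed: 1/40 → 1/50 → 1/60 → 1/80 → 1/100 → 1/125 → 1/160 → 1/200 → 1/250 → 1/320 → 1/400 → 1/500 → 1/640 → 1/800.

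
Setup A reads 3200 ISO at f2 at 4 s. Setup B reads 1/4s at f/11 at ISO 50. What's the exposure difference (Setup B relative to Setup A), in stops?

Aperture: f/2 → f/2.8 → f/4 → f/5.6 → f/8 → f/11 — 5 stops narrower (darker).
Shutter speed: 4 → 2 → 1 → 1/2 → 1/4 — 4 stops faster (darker).
ISO: 3200 → 1600 → 800 → 400 → 200 → 100 → 50 — 6 stops lower (darker).
Net: −5 −4 −6 = −15 stops.

15 stops darker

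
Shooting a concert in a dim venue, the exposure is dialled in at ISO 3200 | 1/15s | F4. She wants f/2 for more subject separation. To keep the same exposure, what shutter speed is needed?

1/60s

Aperture: f/4 → f/2.8 → f/2 — 2 stops wider (brighter).
Need 2 stops darker from the shutter speed: 1/15 → 1/30 → 1/60.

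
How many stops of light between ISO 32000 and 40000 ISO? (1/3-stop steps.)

1/3 stop

32000 → 40000 — count the steps: 1 third-stops = 1/3 stop.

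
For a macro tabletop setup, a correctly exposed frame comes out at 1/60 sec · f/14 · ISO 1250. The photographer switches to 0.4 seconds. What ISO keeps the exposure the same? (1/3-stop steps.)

ISO 50

Shutter speed: 1/60 → 1/50 → 1/40 → 1/30 → 1/25 → 1/20 → 1/15 → 1/13 → 1/10 → 1/8 → 1/6 → 1/5 → 1/4 → 0.3 → 0.4 — 4 2/3 stops longer (brighter).
Need 4 2/3 stops darker from the ISO: 1250 → 1000 → 800 → 640 → 500 → 400 → 320 → 250 → 200 → 160 → 125 → 100 → 80 → 64 → 50.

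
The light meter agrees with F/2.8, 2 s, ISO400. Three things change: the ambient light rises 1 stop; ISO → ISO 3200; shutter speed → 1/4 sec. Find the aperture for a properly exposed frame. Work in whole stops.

Scene light: 1 stop brighter.
ISO: 400 → 800 → 1600 → 3200 — 3 stops raised (brighter).
Shutter speed: 2 → 1 → 1/2 → 1/4 — 3 stops faster (darker).
Net so far: 1 stop brighter. Aperture: f/2.8 → f/4.

f/4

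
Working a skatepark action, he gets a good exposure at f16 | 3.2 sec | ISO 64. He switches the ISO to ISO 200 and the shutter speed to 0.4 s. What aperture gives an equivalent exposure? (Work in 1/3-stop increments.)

f/10

ISO: 64 → 80 → 100 → 125 → 160 → 200 — 1 2/3 stops raised (brighter).
Shutter speed: 3.2 → 2.5 → 2 → 1.6 → 1.3 → 1 → 0.8 → 0.6 → 0.5 → 0.4 — 3 stops shorter (darker).
Net change so far: 1 1/3 stops darker. Offset with the aperture: f/16 → f/14 → f/13 → f/11 → f/10.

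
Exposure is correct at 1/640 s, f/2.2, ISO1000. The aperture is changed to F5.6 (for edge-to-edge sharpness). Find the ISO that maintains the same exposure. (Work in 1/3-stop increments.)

Aperture: f/2.2 → f/2.5 → f/2.8 → f/3.2 → f/3.5 → f/4 → f/4.5 → f/5 → f/5.6 — 2 2/3 stops stopped down (darker).
Need 2 2/3 stops brighter from the ISO: 1000 → 1250 → 1600 → 2000 → 2500 → 3200 → 4000 → 5000 → 6400.

ISO 6400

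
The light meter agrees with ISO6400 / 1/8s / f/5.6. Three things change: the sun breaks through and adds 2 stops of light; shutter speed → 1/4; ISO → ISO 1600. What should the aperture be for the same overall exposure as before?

f/8

Scene light: 2 stops brighter.
Shutter speed: 1/8 → 1/4 — 1 stop slower (brighter).
ISO: 6400 → 3200 → 1600 — 2 stops lower (darker).
Net so far: 1 stop brighter. Aperture: f/5.6 → f/8.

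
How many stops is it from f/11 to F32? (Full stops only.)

f/11 → f/16 → f/22 → f/32 — count the steps: 3 stops.

3 stops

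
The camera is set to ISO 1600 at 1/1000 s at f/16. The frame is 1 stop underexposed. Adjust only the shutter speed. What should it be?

1/500s

Underexposed by 1 stop → need 1 stop brighter.
Shutter speed: 1/1000 → 1/500.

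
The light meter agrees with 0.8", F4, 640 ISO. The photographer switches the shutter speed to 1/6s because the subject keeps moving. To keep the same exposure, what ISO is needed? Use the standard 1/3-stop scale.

Shutter speed: 0.8 → 0.6 → 0.5 → 0.4 → 0.3 → 1/4 → 1/5 → 1/6 — 2 1/3 stops faster (darker).
Need 2 1/3 stops brighter from the ISO: 640 → 800 → 1000 → 1250 → 1600 → 2000 → 2500 → 3200.

ISO 3200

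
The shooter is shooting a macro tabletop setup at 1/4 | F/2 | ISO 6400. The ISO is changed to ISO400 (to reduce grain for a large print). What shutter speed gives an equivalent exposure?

4 s

ISO: 6400 → 3200 → 1600 → 800 → 400 — 4 stops dropped (darker).
Need 4 stops brighter from the shutter speed: 1/4 → 1/2 → 1 → 2 → 4.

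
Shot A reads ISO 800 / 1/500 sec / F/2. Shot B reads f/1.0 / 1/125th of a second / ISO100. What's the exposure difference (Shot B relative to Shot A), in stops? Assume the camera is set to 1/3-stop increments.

Aperture: f/2 → f/1.8 → f/1.6 → f/1.4 → f/1.2 → f/1.1 → f/1.0 — 2 stops larger aperture (brighter).
Shutter speed: 1/500 → 1/400 → 1/320 → 1/250 → 1/200 → 1/160 → 1/125 — 2 stops longer (brighter).
ISO: 800 → 640 → 500 → 400 → 320 → 250 → 200 → 160 → 125 → 100 — 3 stops dropped (darker).
Net: +2 +2 −3 = +1 stop.

1 stop brighter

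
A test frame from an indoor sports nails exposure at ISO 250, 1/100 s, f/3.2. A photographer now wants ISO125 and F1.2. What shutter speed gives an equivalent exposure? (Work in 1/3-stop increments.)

ISO: 250 → 200 → 160 → 125 — 1 stop dropped (darker).
Aperture: f/3.2 → f/2.8 → f/2.5 → f/2.2 → f/2 → f/1.8 → f/1.6 → f/1.4 → f/1.2 — 2 2/3 stops opened up (brighter).
Net change so far: 1 2/3 stops brighter. Offset with the shutter speed: 1/100 → 1/125 → 1/160 → 1/200 → 1/250 → 1/320.

1/320s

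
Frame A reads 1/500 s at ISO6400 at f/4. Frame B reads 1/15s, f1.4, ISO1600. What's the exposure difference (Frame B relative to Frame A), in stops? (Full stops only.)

6 stops brighter

Aperture: f/4 → f/2.8 → f/2 → f/1.4 — 3 stops opened up (brighter).
Shutter speed: 1/500 → 1/250 → 1/125 → 1/60 → 1/30 → 1/15 — 5 stops longer (brighter).
ISO: 6400 → 3200 → 1600 — 2 stops dropped (darker).
Net: +3 +5 −2 = +6 stops.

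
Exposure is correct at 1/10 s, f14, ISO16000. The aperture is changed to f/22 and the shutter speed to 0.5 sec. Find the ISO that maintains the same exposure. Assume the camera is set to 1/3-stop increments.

Aperture: f/14 → f/16 → f/18 → f/20 → f/22 — 1 1/3 stops stopped down (darker).
Shutter speed: 1/10 → 1/8 → 1/6 → 1/5 → 1/4 → 0.3 → 0.4 → 0.5 — 2 1/3 stops longer (brighter).
Net change so far: 1 stop brighter. Offset with the ISO: 16000 → 12800 → 10000 → 8000.

ISO 8000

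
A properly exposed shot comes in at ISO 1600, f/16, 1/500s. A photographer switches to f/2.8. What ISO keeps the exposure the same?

Aperture: f/16 → f/11 → f/8 → f/5.6 → f/4 → f/2.8 — 5 stops wider (brighter).
Need 5 stops darker from the ISO: 1600 → 800 → 400 → 200 → 100 → 50.

ISO 50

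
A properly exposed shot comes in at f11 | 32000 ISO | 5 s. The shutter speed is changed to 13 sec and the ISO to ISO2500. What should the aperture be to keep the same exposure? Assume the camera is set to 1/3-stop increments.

Shutter speed: 5 → 6 → 8 → 10 → 13 — 1 1/3 stops longer (brighter).
ISO: 32000 → 25600 → 20000 → 16000 → 12800 → 10000 → 8000 → 6400 → 5000 → 4000 → 3200 → 2500 — 3 2/3 stops lower (darker).
Net change so far: 2 1/3 stops darker. Offset with the aperture: f/11 → f/10 → f/9 → f/8 → f/7.1 → f/6.3 → f/5.6 → f/5.

f/5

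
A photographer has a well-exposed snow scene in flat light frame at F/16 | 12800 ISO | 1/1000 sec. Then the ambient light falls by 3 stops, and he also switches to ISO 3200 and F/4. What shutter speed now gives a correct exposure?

1/500s

Scene light: 3 stops darker.
ISO: 12800 → 6400 → 3200 — 2 stops dropped (darker).
Aperture: f/16 → f/11 → f/8 → f/5.6 → f/4 — 4 stops larger aperture (brighter).
Net so far: 1 stop darker. Shutter speed: 1/1000 → 1/500.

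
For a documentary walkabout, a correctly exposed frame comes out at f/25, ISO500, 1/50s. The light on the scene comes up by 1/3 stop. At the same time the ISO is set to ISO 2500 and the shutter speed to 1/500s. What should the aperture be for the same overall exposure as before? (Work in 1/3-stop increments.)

f/20

Scene light: 1/3 stop brighter.
ISO: 500 → 640 → 800 → 1000 → 1250 → 1600 → 2000 → 2500 — 2 1/3 stops higher (brighter).
Shutter speed: 1/50 → 1/60 → 1/80 → 1/100 → 1/125 → 1/160 → 1/200 → 1/250 → 1/320 → 1/400 → 1/500 — 3 1/3 stops shorter (darker).
Net so far: 2/3 stop darker. Aperture: f/25 → f/22 → f/20.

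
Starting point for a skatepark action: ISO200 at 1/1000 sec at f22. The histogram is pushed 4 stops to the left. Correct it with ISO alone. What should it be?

ISO 3200

Underexposed by 4 stops → need 4 stops brighter.
ISO: 200 → 400 → 800 → 1600 → 3200.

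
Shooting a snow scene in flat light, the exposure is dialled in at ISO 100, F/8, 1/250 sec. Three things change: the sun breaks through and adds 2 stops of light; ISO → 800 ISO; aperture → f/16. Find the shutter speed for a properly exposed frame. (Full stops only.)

Scene light: 2 stops brighter.
ISO: 100 → 200 → 400 → 800 — 3 stops higher (brighter).
Aperture: f/8 → f/11 → f/16 — 2 stops smaller aperture (darker).
Net so far: 3 stops brighter. Shutter speed: 1/250 → 1/500 → 1/1000 → 1/2000.

1/2000s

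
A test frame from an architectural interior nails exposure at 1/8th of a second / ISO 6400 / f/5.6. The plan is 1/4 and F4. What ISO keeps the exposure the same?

ISO 1600

Shutter speed: 1/8 → 1/4 — 1 stop slower (brighter).
Aperture: f/5.6 → f/4 — 1 stop opened up (brighter).
Net change so far: 2 stops brighter. Offset with the ISO: 6400 → 3200 → 1600.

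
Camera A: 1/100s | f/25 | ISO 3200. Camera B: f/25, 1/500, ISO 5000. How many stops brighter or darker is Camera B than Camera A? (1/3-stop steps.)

Aperture: unchanged.
Shutter speed: 1/100 → 1/125 → 1/160 → 1/200 → 1/250 → 1/320 → 1/400 → 1/500 — 2 1/3 stops shorter (darker).
ISO: 3200 → 4000 → 5000 — 2/3 stop raised (brighter).
Net: −2 1/3 +2/3 = −1 2/3 stops.

1 2/3 stops darker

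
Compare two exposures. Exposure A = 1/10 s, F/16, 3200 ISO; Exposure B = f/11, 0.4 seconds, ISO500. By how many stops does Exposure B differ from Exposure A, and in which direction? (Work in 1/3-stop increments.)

1/3 stop brighter

Aperture: f/16 → f/14 → f/13 → f/11 — 1 stop wider (brighter).
Shutter speed: 1/10 → 1/8 → 1/6 → 1/5 → 1/4 → 0.3 → 0.4 — 2 stops longer (brighter).
ISO: 3200 → 2500 → 2000 → 1600 → 1250 → 1000 → 800 → 640 → 500 — 2 2/3 stops dropped (darker).
Net: +1 +2 −2 2/3 = +1/3 stops.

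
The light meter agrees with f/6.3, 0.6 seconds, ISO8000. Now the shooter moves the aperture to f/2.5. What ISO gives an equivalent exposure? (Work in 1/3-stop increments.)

ISO 1250

Aperture: f/6.3 → f/5.6 → f/5 → f/4.5 → f/4 → f/3.5 → f/3.2 → f/2.8 → f/2.5 — 2 2/3 stops larger aperture (brighter).
Need 2 2/3 stops darker from the ISO: 8000 → 6400 → 5000 → 4000 → 3200 → 2500 → 2000 → 1600 → 1250.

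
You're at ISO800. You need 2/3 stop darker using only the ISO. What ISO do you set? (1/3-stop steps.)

ISO: 800 → 640 → 500 — 2/3 stop lower (darker).

ISO 500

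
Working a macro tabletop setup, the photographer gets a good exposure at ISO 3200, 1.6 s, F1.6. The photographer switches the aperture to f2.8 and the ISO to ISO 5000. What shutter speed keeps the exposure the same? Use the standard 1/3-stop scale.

Aperture: f/1.6 → f/1.8 → f/2 → f/2.2 → f/2.5 → f/2.8 — 1 2/3 stops smaller aperture (darker).
ISO: 3200 → 4000 → 5000 — 2/3 stop higher (brighter).
Net change so far: 1 stop darker. Offset with the shutter speed: 1.6 → 2 → 2.5 → 3.2.

3.2 s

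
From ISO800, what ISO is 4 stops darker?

ISO: 800 → 400 → 200 → 100 → 50 — 4 stops dropped (darker).

ISO 50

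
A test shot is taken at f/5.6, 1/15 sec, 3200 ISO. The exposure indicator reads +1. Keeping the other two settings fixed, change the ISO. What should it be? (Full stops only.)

ISO 1600

Overexposed by 1 stop → need 1 stop darker.
ISO: 3200 → 1600.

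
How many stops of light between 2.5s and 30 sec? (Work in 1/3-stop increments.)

3 2/3 stops

2.5 → 3.2 → 4 → 5 → 6 → 8 → 10 → 13 → 15 → 20 → 25 → 30 — count the steps: 11 third-stops = 3 2/3 stops.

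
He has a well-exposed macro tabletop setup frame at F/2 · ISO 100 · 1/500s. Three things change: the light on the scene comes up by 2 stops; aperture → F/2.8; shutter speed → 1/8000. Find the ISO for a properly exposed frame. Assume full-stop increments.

ISO 800

Scene light: 2 stops brighter.
Aperture: f/2 → f/2.8 — 1 stop narrower (darker).
Shutter speed: 1/500 → 1/1000 → 1/2000 → 1/4000 → 1/8000 — 4 stops shorter (darker).
Net so far: 3 stops darker. ISO: 100 → 200 → 400 → 800.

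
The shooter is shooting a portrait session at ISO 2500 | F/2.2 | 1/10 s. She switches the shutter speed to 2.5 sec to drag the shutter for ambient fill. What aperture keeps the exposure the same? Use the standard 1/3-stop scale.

f/11

Shutter speed: 1/10 → 1/8 → 1/6 → 1/5 → 1/4 → 0.3 → 0.4 → 0.5 → 0.6 → 0.8 → 1 → 1.3 → 1.6 → 2 → 2.5 — 4 2/3 stops slower (brighter).
Need 4 2/3 stops darker from the aperture: f/2.2 → f/2.5 → f/2.8 → f/3.2 → f/3.5 → f/4 → f/4.5 → f/5 → f/5.6 → f/6.3 → f/7.1 → f/8 → f/9 → f/10 → f/11.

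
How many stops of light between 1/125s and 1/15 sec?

3 stops

1/125 → 1/60 → 1/30 → 1/15 — count the steps: 3 stops.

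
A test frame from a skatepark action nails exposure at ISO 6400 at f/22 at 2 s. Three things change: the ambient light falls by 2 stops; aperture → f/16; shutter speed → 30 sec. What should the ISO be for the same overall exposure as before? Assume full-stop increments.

Scene light: 2 stops darker.
Aperture: f/22 → f/16 — 1 stop opened up (brighter).
Shutter speed: 2 → 4 → 8 → 15 → 30 — 4 stops slower (brighter).
Net so far: 3 stops brighter. ISO: 6400 → 3200 → 1600 → 800.

ISO 800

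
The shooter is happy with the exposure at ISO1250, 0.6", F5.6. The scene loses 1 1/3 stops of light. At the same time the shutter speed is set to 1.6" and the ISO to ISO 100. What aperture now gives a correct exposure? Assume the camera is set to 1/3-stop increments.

Scene light: 1 1/3 stops darker.
Shutter speed: 0.6 → 0.8 → 1 → 1.3 → 1.6 — 1 1/3 stops slower (brighter).
ISO: 1250 → 1000 → 800 → 640 → 500 → 400 → 320 → 250 → 200 → 160 → 125 → 100 — 3 2/3 stops lower (darker).
Net so far: 3 2/3 stops darker. Aperture: f/5.6 → f/5 → f/4.5 → f/4 → f/3.5 → f/3.2 → f/2.8 → f/2.5 → f/2.2 → f/2 → f/1.8 → f/1.6.

f/1.6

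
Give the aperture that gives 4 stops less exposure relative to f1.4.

Aperture: f/1.4 → f/2 → f/2.8 → f/4 → f/5.6 — 4 stops smaller aperture (darker).

f/5.6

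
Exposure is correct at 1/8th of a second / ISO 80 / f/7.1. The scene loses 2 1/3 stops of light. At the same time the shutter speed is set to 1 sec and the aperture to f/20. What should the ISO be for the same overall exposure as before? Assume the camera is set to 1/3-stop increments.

ISO 400

Scene light: 2 1/3 stops darker.
Shutter speed: 1/8 → 1/6 → 1/5 → 1/4 → 0.3 → 0.4 → 0.5 → 0.6 → 0.8 → 1 — 3 stops longer (brighter).
Aperture: f/7.1 → f/8 → f/9 → f/10 → f/11 → f/13 → f/14 → f/16 → f/18 → f/20 — 3 stops smaller aperture (darker).
Net so far: 2 1/3 stops darker. ISO: 80 → 100 → 125 → 160 → 200 → 250 → 320 → 400.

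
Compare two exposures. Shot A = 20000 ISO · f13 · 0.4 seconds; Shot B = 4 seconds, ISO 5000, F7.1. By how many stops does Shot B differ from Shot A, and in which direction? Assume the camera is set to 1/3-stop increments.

3 stops brighter

Aperture: f/13 → f/11 → f/10 → f/9 → f/8 → f/7.1 — 1 2/3 stops wider (brighter).
Shutter speed: 0.4 → 0.5 → 0.6 → 0.8 → 1 → 1.3 → 1.6 → 2 → 2.5 → 3.2 → 4 — 3 1/3 stops longer (brighter).
ISO: 20000 → 16000 → 12800 → 10000 → 8000 → 6400 → 5000 — 2 stops dropped (darker).
Net: +1 2/3 +3 1/3 −2 = +3 stops.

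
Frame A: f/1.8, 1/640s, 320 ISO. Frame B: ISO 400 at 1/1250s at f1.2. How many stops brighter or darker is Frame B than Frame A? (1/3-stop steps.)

1/3 stop brighter

Aperture: f/1.8 → f/1.6 → f/1.4 → f/1.2 — 1 stop wider (brighter).
Shutter speed: 1/640 → 1/800 → 1/1000 → 1/1250 — 1 stop shorter (darker).
ISO: 320 → 400 — 1/3 stop raised (brighter).
Net: +1 −1 +1/3 = +1/3 stops.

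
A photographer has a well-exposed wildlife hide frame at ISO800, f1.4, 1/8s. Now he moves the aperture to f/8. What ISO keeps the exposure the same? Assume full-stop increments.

ISO 25600

Aperture: f/1.4 → f/2 → f/2.8 → f/4 → f/5.6 → f/8 — 5 stops narrower (darker).
Need 5 stops brighter from the ISO: 800 → 1600 → 3200 → 6400 → 12800 → 25600.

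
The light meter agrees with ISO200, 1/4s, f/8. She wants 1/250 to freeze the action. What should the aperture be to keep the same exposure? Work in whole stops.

Shutter speed: 1/4 → 1/8 → 1/15 → 1/30 → 1/60 → 1/125 → 1/250 — 6 stops faster (darker).
Need 6 stops brighter from the aperture: f/8 → f/5.6 → f/4 → f/2.8 → f/2 → f/1.4 → f/1.0.

f/1.0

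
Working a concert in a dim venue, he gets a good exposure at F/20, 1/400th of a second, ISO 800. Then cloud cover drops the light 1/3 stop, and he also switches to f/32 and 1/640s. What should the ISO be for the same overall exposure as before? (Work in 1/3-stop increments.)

Scene light: 1/3 stop darker.
Aperture: f/20 → f/22 → f/25 → f/29 → f/32 — 1 1/3 stops narrower (darker).
Shutter speed: 1/400 → 1/500 → 1/640 — 2/3 stop shorter (darker).
Net so far: 2 1/3 stops darker. ISO: 800 → 1000 → 1250 → 1600 → 2000 → 2500 → 3200 → 4000.

ISO 4000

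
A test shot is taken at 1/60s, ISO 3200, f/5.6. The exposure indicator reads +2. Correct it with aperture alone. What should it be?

f/11

Overexposed by 2 stops → need 2 stops darker.
Aperture: f/5.6 → f/8 → f/11.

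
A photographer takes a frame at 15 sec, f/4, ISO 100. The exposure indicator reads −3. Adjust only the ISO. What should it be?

ISO 800

Underexposed by 3 stops → need 3 stops brighter.
ISO: 100 → 200 → 400 → 800.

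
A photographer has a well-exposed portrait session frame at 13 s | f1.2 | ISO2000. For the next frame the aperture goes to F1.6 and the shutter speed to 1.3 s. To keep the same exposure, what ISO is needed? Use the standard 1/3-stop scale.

ISO 32000

Aperture: f/1.2 → f/1.4 → f/1.6 — 2/3 stop stopped down (darker).
Shutter speed: 13 → 10 → 8 → 6 → 5 → 4 → 3.2 → 2.5 → 2 → 1.6 → 1.3 — 3 1/3 stops shorter (darker).
Net change so far: 4 stops darker. Offset with the ISO: 2000 → 2500 → 3200 → 4000 → 5000 → 6400 → 8000 → 10000 → 12800 → 16000 → 20000 → 25600 → 32000.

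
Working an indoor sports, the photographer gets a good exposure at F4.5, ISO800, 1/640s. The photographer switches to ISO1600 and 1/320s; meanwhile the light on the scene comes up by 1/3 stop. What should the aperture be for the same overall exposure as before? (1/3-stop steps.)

Scene light: 1/3 stop brighter.
ISO: 800 → 1000 → 1250 → 1600 — 1 stop higher (brighter).
Shutter speed: 1/640 → 1/500 → 1/400 → 1/320 — 1 stop longer (brighter).
Net so far: 2 1/3 stops brighter. Aperture: f/4.5 → f/5 → f/5.6 → f/6.3 → f/7.1 → f/8 → f/9 → f/10.

f/10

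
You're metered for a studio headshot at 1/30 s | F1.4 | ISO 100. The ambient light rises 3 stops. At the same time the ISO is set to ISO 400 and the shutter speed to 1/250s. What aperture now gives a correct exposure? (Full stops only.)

f/2.8

Scene light: 3 stops brighter.
ISO: 100 → 200 → 400 — 2 stops raised (brighter).
Shutter speed: 1/30 → 1/60 → 1/125 → 1/250 — 3 stops shorter (darker).
Net so far: 2 stops brighter. Aperture: f/1.4 → f/2 → f/2.8.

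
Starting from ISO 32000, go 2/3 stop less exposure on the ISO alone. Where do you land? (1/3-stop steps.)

ISO: 32000 → 25600 → 20000 — 2/3 stop dropped (darker).

ISO 20000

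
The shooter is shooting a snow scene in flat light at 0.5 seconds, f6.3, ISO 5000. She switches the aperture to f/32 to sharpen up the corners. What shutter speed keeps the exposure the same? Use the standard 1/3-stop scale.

Aperture: f/6.3 → f/7.1 → f/8 → f/9 → f/10 → f/11 → f/13 → f/14 → f/16 → f/18 → f/20 → f/22 → f/25 → f/29 → f/32 — 4 2/3 stops smaller aperture (darker).
Need 4 2/3 stops brighter from the shutter speed: 0.5 → 0.6 → 0.8 → 1 → 1.3 → 1.6 → 2 → 2.5 → 3.2 → 4 → 5 → 6 → 8 → 10 → 13.

13 s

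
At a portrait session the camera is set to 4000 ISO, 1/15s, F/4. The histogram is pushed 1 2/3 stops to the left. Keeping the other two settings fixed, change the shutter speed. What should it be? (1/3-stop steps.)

Underexposed by 1 2/3 stops → need 1 2/3 stops brighter.
Shutter speed: 1/15 → 1/13 → 1/10 → 1/8 → 1/6 → 1/5.

1/5s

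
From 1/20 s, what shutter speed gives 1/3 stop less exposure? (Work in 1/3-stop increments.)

Shutter speed: 1/20 → 1/25 — 1/3 stop faster (darker).

1/25s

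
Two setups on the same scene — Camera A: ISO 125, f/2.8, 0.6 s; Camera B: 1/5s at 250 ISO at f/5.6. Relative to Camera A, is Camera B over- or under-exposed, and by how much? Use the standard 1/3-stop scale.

2 2/3 stops darker

Aperture: f/2.8 → f/3.2 → f/3.5 → f/4 → f/4.5 → f/5 → f/5.6 — 2 stops smaller aperture (darker).
Shutter speed: 0.6 → 0.5 → 0.4 → 0.3 → 1/4 → 1/5 — 1 2/3 stops faster (darker).
ISO: 125 → 160 → 200 → 250 — 1 stop higher (brighter).
Net: −2 −1 2/3 +1 = −2 2/3 stops.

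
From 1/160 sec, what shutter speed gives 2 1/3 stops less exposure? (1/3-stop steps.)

Shutter speed: 1/160 → 1/200 → 1/250 → 1/320 → 1/400 → 1/500 → 1/640 → 1/800 — 2 1/3 stops shorter (darker).

1/800s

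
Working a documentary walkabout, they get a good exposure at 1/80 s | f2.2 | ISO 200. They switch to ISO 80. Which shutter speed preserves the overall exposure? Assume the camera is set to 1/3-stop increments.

1/30s

ISO: 200 → 160 → 125 → 100 → 80 — 1 1/3 stops lower (darker).
Need 1 1/3 stops brighter from the shutter speed: 1/80 → 1/60 → 1/50 → 1/40 → 1/30.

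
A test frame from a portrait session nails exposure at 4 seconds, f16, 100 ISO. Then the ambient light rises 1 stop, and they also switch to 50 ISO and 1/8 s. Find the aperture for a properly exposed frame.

f/2.8

Scene light: 1 stop brighter.
ISO: 100 → 50 — 1 stop dropped (darker).
Shutter speed: 4 → 2 → 1 → 1/2 → 1/4 → 1/8 — 5 stops faster (darker).
Net so far: 5 stops darker. Aperture: f/16 → f/11 → f/8 → f/5.6 → f/4 → f/2.8.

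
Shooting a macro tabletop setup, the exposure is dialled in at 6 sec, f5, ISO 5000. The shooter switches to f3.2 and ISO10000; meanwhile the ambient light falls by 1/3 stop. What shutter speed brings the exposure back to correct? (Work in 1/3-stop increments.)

1.6 s

Scene light: 1/3 stop darker.
Aperture: f/5 → f/4.5 → f/4 → f/3.5 → f/3.2 — 1 1/3 stops opened up (brighter).
ISO: 5000 → 6400 → 8000 → 10000 — 1 stop higher (brighter).
Net so far: 2 stops brighter. Shutter speed: 6 → 5 → 4 → 3.2 → 2.5 → 2 → 1.6.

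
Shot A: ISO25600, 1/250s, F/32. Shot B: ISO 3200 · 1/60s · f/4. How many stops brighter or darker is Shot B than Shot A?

5 stops brighter

Aperture: f/32 → f/22 → f/16 → f/11 → f/8 → f/5.6 → f/4 — 6 stops opened up (brighter).
Shutter speed: 1/250 → 1/125 → 1/60 — 2 stops slower (brighter).
ISO: 25600 → 12800 → 6400 → 3200 — 3 stops dropped (darker).
Net: +6 +2 −3 = +5 stops.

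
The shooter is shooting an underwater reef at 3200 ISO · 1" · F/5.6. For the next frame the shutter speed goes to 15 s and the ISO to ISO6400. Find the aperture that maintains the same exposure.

Shutter speed: 1 → 2 → 4 → 8 → 15 — 4 stops longer (brighter).
ISO: 3200 → 6400 — 1 stop higher (brighter).
Net change so far: 5 stops brighter. Offset with the aperture: f/5.6 → f/8 → f/11 → f/16 → f/22 → f/32.

f/32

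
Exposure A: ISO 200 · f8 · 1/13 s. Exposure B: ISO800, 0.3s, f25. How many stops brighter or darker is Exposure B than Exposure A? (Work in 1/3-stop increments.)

2/3 stop brighter

Aperture: f/8 → f/9 → f/10 → f/11 → f/13 → f/14 → f/16 → f/18 → f/20 → f/22 → f/25 — 3 1/3 stops stopped down (darker).
Shutter speed: 1/13 → 1/10 → 1/8 → 1/6 → 1/5 → 1/4 → 0.3 — 2 stops longer (brighter).
ISO: 200 → 250 → 320 → 400 → 500 → 640 → 800 — 2 stops raised (brighter).
Net: −3 1/3 +2 +2 = +2/3 stops.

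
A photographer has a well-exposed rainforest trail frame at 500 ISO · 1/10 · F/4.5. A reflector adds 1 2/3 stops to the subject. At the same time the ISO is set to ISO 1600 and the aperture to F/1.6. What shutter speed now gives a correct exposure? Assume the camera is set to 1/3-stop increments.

Scene light: 1 2/3 stops brighter.
ISO: 500 → 640 → 800 → 1000 → 1250 → 1600 — 1 2/3 stops raised (brighter).
Aperture: f/4.5 → f/4 → f/3.5 → f/3.2 → f/2.8 → f/2.5 → f/2.2 → f/2 → f/1.8 → f/1.6 — 3 stops larger aperture (brighter).
Net so far: 6 1/3 stops brighter. Shutter speed: 1/10 → 1/13 → 1/15 → 1/20 → 1/25 → 1/30 → 1/40 → 1/50 → 1/60 → 1/80 → 1/100 → 1/125 → 1/160 → 1/200 → 1/250 → 1/320 → 1/400 → 1/500 → 1/640 → 1/800.

1/800s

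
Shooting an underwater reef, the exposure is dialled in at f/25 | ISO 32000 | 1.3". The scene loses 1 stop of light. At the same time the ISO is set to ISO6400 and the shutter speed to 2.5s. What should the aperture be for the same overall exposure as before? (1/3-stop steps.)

f/11

Scene light: 1 stop darker.
ISO: 32000 → 25600 → 20000 → 16000 → 12800 → 10000 → 8000 → 6400 — 2 1/3 stops dropped (darker).
Shutter speed: 1.3 → 1.6 → 2 → 2.5 — 1 stop slower (brighter).
Net so far: 2 1/3 stops darker. Aperture: f/25 → f/22 → f/20 → f/18 → f/16 → f/14 → f/13 → f/11.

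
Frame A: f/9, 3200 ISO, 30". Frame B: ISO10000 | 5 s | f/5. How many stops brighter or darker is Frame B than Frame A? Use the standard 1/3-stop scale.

2/3 stop brighter

Aperture: f/9 → f/8 → f/7.1 → f/6.3 → f/5.6 → f/5 — 1 2/3 stops opened up (brighter).
Shutter speed: 30 → 25 → 20 → 15 → 13 → 10 → 8 → 6 → 5 — 2 2/3 stops shorter (darker).
ISO: 3200 → 4000 → 5000 → 6400 → 8000 → 10000 — 1 2/3 stops raised (brighter).
Net: +1 2/3 −2 2/3 +1 2/3 = +2/3 stops.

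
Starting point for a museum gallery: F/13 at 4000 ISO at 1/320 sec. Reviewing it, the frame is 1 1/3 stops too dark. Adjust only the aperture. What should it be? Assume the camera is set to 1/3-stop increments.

Underexposed by 1 1/3 stops → need 1 1/3 stops brighter.
Aperture: f/13 → f/11 → f/10 → f/9 → f/8.

f/8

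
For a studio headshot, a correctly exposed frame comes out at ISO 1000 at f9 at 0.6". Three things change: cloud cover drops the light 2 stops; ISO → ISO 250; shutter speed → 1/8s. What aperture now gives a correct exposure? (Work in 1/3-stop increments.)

f/1.0

Scene light: 2 stops darker.
ISO: 1000 → 800 → 640 → 500 → 400 → 320 → 250 — 2 stops lower (darker).
Shutter speed: 0.6 → 0.5 → 0.4 → 0.3 → 1/4 → 1/5 → 1/6 → 1/8 — 2 1/3 stops faster (darker).
Net so far: 6 1/3 stops darker. Aperture: f/9 → f/8 → f/7.1 → f/6.3 → f/5.6 → f/5 → f/4.5 → f/4 → f/3.5 → f/3.2 → f/2.8 → f/2.5 → f/2.2 → f/2 → f/1.8 → f/1.6 → f/1.4 → f/1.2 → f/1.1 → f/1.0.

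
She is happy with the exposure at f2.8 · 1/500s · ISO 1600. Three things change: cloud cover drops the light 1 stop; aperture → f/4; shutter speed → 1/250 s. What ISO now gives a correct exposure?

Scene light: 1 stop darker.
Aperture: f/2.8 → f/4 — 1 stop narrower (darker).
Shutter speed: 1/500 → 1/250 — 1 stop longer (brighter).
Net so far: 1 stop darker. ISO: 1600 → 3200.

ISO 3200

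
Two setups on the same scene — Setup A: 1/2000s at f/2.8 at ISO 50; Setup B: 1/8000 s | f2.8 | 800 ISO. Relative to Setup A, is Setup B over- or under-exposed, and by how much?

Aperture: unchanged.
Shutter speed: 1/2000 → 1/4000 → 1/8000 — 2 stops faster (darker).
ISO: 50 → 100 → 200 → 400 → 800 — 4 stops raised (brighter).
Net: −2 +4 = +2 stops.

2 stops brighter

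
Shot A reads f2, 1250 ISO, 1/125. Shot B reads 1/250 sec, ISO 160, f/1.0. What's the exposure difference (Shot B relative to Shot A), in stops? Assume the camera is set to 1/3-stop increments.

2 stops darker

Aperture: f/2 → f/1.8 → f/1.6 → f/1.4 → f/1.2 → f/1.1 → f/1.0 — 2 stops larger aperture (brighter).
Shutter speed: 1/125 → 1/160 → 1/200 → 1/250 — 1 stop shorter (darker).
ISO: 1250 → 1000 → 800 → 640 → 500 → 400 → 320 → 250 → 200 → 160 — 3 stops lower (darker).
Net: +2 −1 −3 = −2 stops.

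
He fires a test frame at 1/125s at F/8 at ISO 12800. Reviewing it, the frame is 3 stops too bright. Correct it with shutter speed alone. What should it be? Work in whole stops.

1/1000s

Overexposed by 3 stops → need 3 stops darker.
Shutter speed: 1/125 → 1/250 → 1/500 → 1/1000.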